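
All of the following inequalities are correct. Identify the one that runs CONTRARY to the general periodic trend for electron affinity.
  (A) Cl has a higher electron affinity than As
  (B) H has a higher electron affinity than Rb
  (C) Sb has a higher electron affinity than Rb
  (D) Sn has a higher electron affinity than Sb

(D)

The general trend: electron affinity increases across a period and decreases down a group.
(A) Cl (period 3, group 17) vs As (period 4, group 15): the stated order agrees with the simple trend.
(B) H (period 1, group 1) vs Rb (period 5, group 1): the stated order agrees with the simple trend.
(C) Sb (period 5, group 15) vs Rb (period 5, group 1): the stated order agrees with the simple trend.
(D) Sn (period 5, group 14) vs Sb (period 5, group 15): the stated order contradicts the simple trend.
The exception is (D): adding an electron to Sb's half-filled 5p³ is unfavourable, so Sn has the more exothermic EA.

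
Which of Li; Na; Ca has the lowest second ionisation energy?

Consider each +1 ion: Li⁺ is the bare [He] core; Na⁺ is the bare [Ne] core; Ca⁺ still has 1 valence electron.
Pulling an electron out of a noble-gas core costs far more than removing a remaining valence electron, so Na and Li sit at the high end of IE_2.
Tabulated IE_2 (kJ/mol): Li 7298, Na 4562, Ca 1145.
Putting it together, IE_2: Ca < Na < Li.

Ca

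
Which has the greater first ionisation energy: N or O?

N is in period 2, group 15; O is in period 2, group 16.
Across a period the outer electron is held more tightly (higher IE₁); down a group it sits in a higher shell, more shielded, and comes off more easily.
All lie in period 2; the across-period trend (first ionization energy increases left to right) applies, with the exception below.
Note the exception: N has a higher first ionization energy than O, contrary to the simple trend — pairing an electron in O's 2p⁴ costs repulsion energy, so O ionizes more easily than half-filled N (2p³).
For reference (kJ/mol): N 1402, O 1314.
So N has the greater first ionisation energy (N > O).

N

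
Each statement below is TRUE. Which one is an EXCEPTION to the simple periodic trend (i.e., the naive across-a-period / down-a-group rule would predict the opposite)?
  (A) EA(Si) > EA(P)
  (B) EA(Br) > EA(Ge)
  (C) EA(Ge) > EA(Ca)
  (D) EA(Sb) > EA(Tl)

The general trend: electron affinity increases across a period and decreases down a group.
(A) Si (period 3, group 14) vs P (period 3, group 15): the stated order contradicts the simple trend.
(B) Br (period 4, group 17) vs Ge (period 4, group 14): the stated order agrees with the simple trend.
(C) Ge (period 4, group 14) vs Ca (period 4, group 2): the stated order agrees with the simple trend.
(D) Sb (period 5, group 15) vs Tl (period 6, group 13): the stated order agrees with the simple trend.
The exception is (A): adding an electron to P's half-filled 3p³ is unfavourable, so Si (3p²) has the more exothermic EA.

(A)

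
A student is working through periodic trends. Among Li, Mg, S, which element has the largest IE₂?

Li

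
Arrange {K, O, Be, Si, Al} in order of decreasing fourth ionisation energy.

Be > Al > O > K > Si

The fourth ionization energy removes an electron from the +3 ion. For each element: K³⁺ is already 2 electrons into the core; O³⁺ still has 3 valence electrons; Be³⁺ is already 1 electron into the core; Si³⁺ still has 1 valence electron; Al³⁺ is the bare [Ne] core.
Usually core removal costs more than valence removal, but here the competition is close: a tightly held n=2 valence electron can cost more to remove than an n=3 core electron, so the actual values have to decide it.
Valence configurations: O³⁺ [He]2s²2p¹, Si³⁺ [Ne]3s¹.
The numbers (kJ/mol): K 5877, O 7469, Be 21007, Si 4356, Al 11577.
Hence IE_4: Si < K < O < Al < Be.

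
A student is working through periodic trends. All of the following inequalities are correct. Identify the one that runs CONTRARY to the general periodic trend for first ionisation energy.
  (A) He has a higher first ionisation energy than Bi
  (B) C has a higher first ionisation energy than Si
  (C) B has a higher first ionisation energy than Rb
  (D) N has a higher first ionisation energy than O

(D)

The general trend: first ionisation energy increases across a period and decreases down a group.
(A) He (period 1, group 18) vs Bi (period 6, group 15): the stated order agrees with the simple trend.
(B) C (period 2, group 14) vs Si (period 3, group 14): the stated order agrees with the simple trend.
(C) B (period 2, group 13) vs Rb (period 5, group 1): the stated order agrees with the simple trend.
(D) N (period 2, group 15) vs O (period 2, group 16): the stated order contradicts the simple trend.
The exception is (D): pairing an electron in O's 2p⁴ costs repulsion energy, so O ionizes more easily than half-filled N (2p³).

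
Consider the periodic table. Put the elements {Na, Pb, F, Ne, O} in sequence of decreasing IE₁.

Ne > F > O > Pb > Na

O is in period 2, group 16; F is in period 2, group 17; Ne is in period 2, group 18; Na is in period 3, group 1; Pb is in period 6, group 14.
IE₁ increases left→right with effective nuclear charge and decreases top→bottom as the valence shell moves farther out.
These span different periods and groups, so the two trends combine.
Pb > Na: the two effects oppose for this pair; the across-period effect wins (716 vs 496 kJ/mol).
O > Pb: both effects reinforce here, so O is clearly the higher of the two.
F > O: both are in period 2; the period trend gives F the larger value.
Ne > F: both are in period 2; the period trend gives Ne the larger value.
Approximate values (kJ/mol): O 1314, F 1681, Ne 2081, Na 496, Pb 716.
So from highest to lowest: Ne > F > O > Pb > Na.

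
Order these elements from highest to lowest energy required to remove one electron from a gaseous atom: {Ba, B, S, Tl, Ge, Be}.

S > Be > B > Ge > Tl > Ba

Be is in period 2, group 2; B is in period 2, group 13; S is in period 3, group 16; Ge is in period 4, group 14; Ba is in period 6, group 2; Tl is in period 6, group 13.
IE₁ increases left→right with effective nuclear charge and decreases top→bottom as the valence shell moves farther out.
These span different periods and groups, so the two trends combine.
Tl > Ba: Tl lies to the right of Ba in period 6, so the across-period effect alone puts Tl higher.
Ge > Tl: relative to Tl, both the across-period and down-group shifts push Ge's first ionization energy up.
B > Ge: period and group pull opposite ways; the down-group shift dominates (801 vs 762 kJ/mol).
Be > B: this pair runs against the simple trend — see the exception note.
S > Be: period and group pull opposite ways; the across-period shift dominates (1000 vs 900 kJ/mol).
Note the exception: Be has a higher first ionization energy than B, contrary to the simple trend — removing B's lone 2p electron is easier than breaking Be's filled 2s².
Tabulated first ionization energy (kJ/mol): Be 900, B 801, S 1000, Ge 762, Ba 503, Tl 589.
So from highest to lowest: S > Be > B > Ge > Tl > Ba.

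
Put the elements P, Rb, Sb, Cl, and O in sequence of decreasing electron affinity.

O is in period 2, group 16; P is in period 3, group 15; Cl is in period 3, group 17; Rb is in period 5, group 1; Sb is in period 5, group 15.
Electron affinity generally becomes more exothermic across a period toward the halogens and less exothermic down a group.
These span different periods and groups, so the two trends combine.
P > Rb: both effects reinforce here, so P is clearly the higher of the two.
Sb > P: this pair runs against the simple trend — see the exception note.
O > Sb: both effects reinforce here, so O is clearly the higher of the two.
Cl > O: the two effects oppose for this pair; the across-period effect wins (349 vs 141 kJ/mol).
Note the exception: Sb has a higher electron affinity than P, contrary to the simple trend — both are half-filled np³, but the pairing/repulsion penalty for the added electron shrinks as the p orbitals become larger and more diffuse down the group, and for Sb that outweighs the weaker nuclear attraction.
For reference (kJ/mol): O 141, P 72, Cl 349, Rb 47, Sb 103.
So from highest to lowest: Cl > O > Sb > P > Rb.

Cl, O, Sb, P, Rb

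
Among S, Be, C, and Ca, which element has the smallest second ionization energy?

Ca

After 1 electron has been removed, what remains? S⁺ still has 5 valence electrons; Be⁺ still has 1 valence electron; C⁺ still has 3 valence electrons; Ca⁺ still has 1 valence electron.
All are still removing valence electrons, so compare the +1 ions as you would atoms: IE_2 generally rises across a period (higher Z_eff) and falls down a group (larger shell), subject to the usual subshell exceptions.
Valence configurations: S⁺ [Ne]3s²3p³, Be⁺ [He]2s¹, C⁺ [He]2s²2p¹, Ca⁺ [Ar]4s¹.
The numbers (kJ/mol): S 2252, Be 1757, C 2353, Ca 1145.
Hence IE_2: Ca < Be < S < C.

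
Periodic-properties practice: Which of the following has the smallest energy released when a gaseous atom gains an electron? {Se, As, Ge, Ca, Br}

Ca is in period 4, group 2; Ge is in period 4, group 14; As is in period 4, group 15; Se is in period 4, group 16; Br is in period 4, group 17.
Electron affinity generally becomes more exothermic across a period toward the halogens and less exothermic down a group.
All lie in period 4; the across-period trend (electron affinity increases left to right) applies, with the exception below.
Note the exception: Ge has a higher electron affinity than As, contrary to the simple trend — adding an electron to As's half-filled 4p³ is unfavourable, so Ge (4p²) has the more exothermic EA.
For reference (kJ/mol): Ca 2, Ge 119, As 78, Se 195, Br 325.
The smallest energy released when a gaseous atom gains an electron among these belongs to Ca.

Ca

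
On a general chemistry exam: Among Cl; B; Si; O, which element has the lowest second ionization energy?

Si

After 1 electron has been removed, what remains? Cl⁺ still has 6 valence electrons; B⁺ still has 2 valence electrons; Si⁺ still has 3 valence electrons; O⁺ still has 5 valence electrons.
All are still removing valence electrons, so compare the +1 ions as you would atoms: IE_2 generally rises across a period (higher Z_eff) and falls down a group (larger shell), subject to the usual subshell exceptions.
Valence configurations: Cl⁺ [Ne]3s²3p⁴, B⁺ [He]2s², Si⁺ [Ne]3s²3p¹, O⁺ [He]2s²2p³.
Approximate IE_2 values (kJ/mol): Cl 2298, B 2427, Si 1577, O 3388.
Overall IE_2 order: Si < Cl < B < O.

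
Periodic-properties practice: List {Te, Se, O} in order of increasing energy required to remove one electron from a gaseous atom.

O is in period 2, group 16; Se is in period 4, group 16; Te is in period 5, group 16.
IE₁ increases left→right with effective nuclear charge and decreases top→bottom as the valence shell moves farther out.
All are in group 16, so first ionization energy increases up the group.
So from lowest to highest: Te < Se < O.

Te, Se, O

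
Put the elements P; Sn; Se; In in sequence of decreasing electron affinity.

Electron affinity generally becomes more exothermic across a period toward the halogens and less exothermic down a group.
Here both period and group differ, so the two effects have to be weighed against each other.
P > In: both effects reinforce here, so P is clearly the higher of the two.
Sn > P: this pair runs against the simple trend — see the exception note.
Se > Sn: both effects reinforce here, so Se is clearly the higher of the two.
Note the exception: Sn has a higher electron affinity than P, contrary to the simple trend — adding an electron to P's half-filled np³ subshell costs electron-pairing energy.
Approximate values (kJ/mol): P 72, Se 195, In 29, Sn 107.
So from highest to lowest: Se > Sn > P > In.

Se, Sn, P, In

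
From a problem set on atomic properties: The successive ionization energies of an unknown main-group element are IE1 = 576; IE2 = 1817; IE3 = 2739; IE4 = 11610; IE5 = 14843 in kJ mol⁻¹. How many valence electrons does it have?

Look for the largest jump between consecutive ionization energies: IE4/IE3 ≈ 4.2, far larger than any earlier ratio.
That jump marks the point where a core electron is being removed. So the atom has 3 valence electrons.

3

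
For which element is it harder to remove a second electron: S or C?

C

Consider each +1 ion: S⁺ still has 5 valence electrons; C⁺ still has 3 valence electrons.
All are still removing valence electrons, so compare the +1 ions as you would atoms: IE_2 generally rises across a period (higher Z_eff) and falls down a group (larger shell), subject to the usual subshell exceptions.
Valence configurations: S⁺ [Ne]3s²3p³, C⁺ [He]2s²2p¹.
The numbers (kJ/mol): S 2252, C 2353.
Putting it together, IE_2: S < C.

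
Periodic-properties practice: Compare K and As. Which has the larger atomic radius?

K is in period 4, group 1; As is in period 4, group 15.
Radius decreases left→right (rising Z_eff, same n) and increases top→bottom (higher n).
All lie in period 4, so atomic radius increases right to left.
So K has the larger atomic radius (K > As).

K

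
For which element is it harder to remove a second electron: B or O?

O

After 1 electron has been removed, what remains? B⁺ still has 2 valence electrons; O⁺ still has 5 valence electrons.
All are still removing valence electrons, so compare the +1 ions as you would atoms: IE_2 generally rises across a period (higher Z_eff) and falls down a group (larger shell), subject to the usual subshell exceptions.
Valence configurations: B⁺ [He]2s², O⁺ [He]2s²2p³.
The numbers (kJ/mol): B 2427, O 3388.
Overall IE_2 order: B < O.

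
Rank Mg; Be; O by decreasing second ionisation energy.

O, Be, Mg

Consider each +1 ion: Mg⁺ still has 1 valence electron; Be⁺ still has 1 valence electron; O⁺ still has 5 valence electrons.
All are still removing valence electrons, so compare the +1 ions as you would atoms: IE_2 generally rises across a period (higher Z_eff) and falls down a group (larger shell), subject to the usual subshell exceptions.
Valence configurations: Mg⁺ [Ne]3s¹, Be⁺ [He]2s¹, O⁺ [He]2s²2p³.
The numbers (kJ/mol): Mg 1451, Be 1757, O 3388.
So the second ionization energies run Mg < Be < O.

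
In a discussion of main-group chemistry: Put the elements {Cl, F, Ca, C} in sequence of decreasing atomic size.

Ca, Cl, C, F

C is in period 2, group 14; F is in period 2, group 17; Cl is in period 3, group 17; Ca is in period 4, group 2.
Across a period the added protons contract the valence shell; down a group each new principal shell makes the atom larger.
Here both period and group differ, so the two effects have to be weighed against each other.
C > F: C lies to the left of F in period 2, so the across-period effect alone puts C larger.
Cl > C: the two effects oppose for this pair; the down-group effect wins (99 vs 75 pm).
Ca > Cl: relative to Cl, both the across-period and down-group shifts push Ca's atomic radius up.
For reference (pm): C 75, F 64, Cl 99, Ca 171.
So from largest to smallest: Ca > Cl > C > F.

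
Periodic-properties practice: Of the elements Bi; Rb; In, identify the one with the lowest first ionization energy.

Rb is in period 5, group 1; In is in period 5, group 13; Bi is in period 6, group 15.
Across a period the outer electron is held more tightly (higher IE₁); down a group it sits in a higher shell, more shielded, and comes off more easily.
Here both period and group differ, so the two effects have to be weighed against each other.
In > Rb: both are in period 5; the period trend gives In the larger value.
Bi > In: the two effects oppose for this pair; the across-period effect wins (703 vs 558 kJ/mol).
Approximate values (kJ/mol): Rb 403, In 558, Bi 703.
The lowest first ionization energy among these belongs to Rb.

Rb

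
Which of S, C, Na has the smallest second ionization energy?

S

After 1 electron has been removed, what remains? S⁺ still has 5 valence electrons; C⁺ still has 3 valence electrons; Na⁺ is the bare [Ne] core.
Core electrons are held far more tightly than valence electrons, so Na tops the IE_2 order.
Valence configurations: S⁺ [Ne]3s²3p³, C⁺ [He]2s²2p¹.
Approximate IE_2 values (kJ/mol): S 2252, C 2353, Na 4562.
So the second ionization energies run S < C < Na.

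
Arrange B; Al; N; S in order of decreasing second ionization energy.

N > B > S > Al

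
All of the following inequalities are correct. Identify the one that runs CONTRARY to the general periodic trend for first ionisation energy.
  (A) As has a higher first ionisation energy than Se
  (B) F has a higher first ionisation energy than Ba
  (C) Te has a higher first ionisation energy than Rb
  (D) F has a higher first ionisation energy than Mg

(A)

The general trend: first ionisation energy increases across a period and decreases down a group.
(A) As (period 4, group 15) vs Se (period 4, group 16): the stated order contradicts the simple trend.
(B) F (period 2, group 17) vs Ba (period 6, group 2): the stated order agrees with the simple trend.
(C) Te (period 5, group 16) vs Rb (period 5, group 1): the stated order agrees with the simple trend.
(D) F (period 2, group 17) vs Mg (period 3, group 2): the stated order agrees with the simple trend.
The exception is (A): Se (4p⁴) ionizes more easily than half-filled As (4p³).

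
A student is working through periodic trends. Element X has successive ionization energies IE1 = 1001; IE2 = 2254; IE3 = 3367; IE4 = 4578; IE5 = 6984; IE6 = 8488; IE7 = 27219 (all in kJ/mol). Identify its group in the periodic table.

Look for the largest jump between consecutive ionization energies: IE7/IE6 ≈ 3.2, far larger than any earlier ratio.
That jump marks the point where a core electron is being removed. So the atom has 6 valence electrons.
A main-group element with 6 valence electrons is in group 16.

Group 16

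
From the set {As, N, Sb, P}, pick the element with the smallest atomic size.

N

N is in period 2, group 15; P is in period 3, group 15; As is in period 4, group 15; Sb is in period 5, group 15.
Atomic radius shrinks across a period as nuclear charge pulls the same shell inward, and grows down a group as new shells are added.
All are in group 15, so atomic radius increases down the group.
The smallest atomic size among these belongs to N.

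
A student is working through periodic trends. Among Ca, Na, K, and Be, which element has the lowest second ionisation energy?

The second ionization energy removes an electron from the +1 ion. For each element: Ca⁺ still has 1 valence electron; Na⁺ is the bare [Ne] core; K⁺ is the bare [Ar] core; Be⁺ still has 1 valence electron.
Pulling an electron out of a noble-gas core costs far more than removing a remaining valence electron, so K and Na sit at the high end of IE_2.
Valence configurations: Ca⁺ [Ar]4s¹, Be⁺ [He]2s¹.
Approximate IE_2 values (kJ/mol): Ca 1145, Na 4562, K 3052, Be 1757.
Hence IE_2: Ca < Be < K < Na.

Ca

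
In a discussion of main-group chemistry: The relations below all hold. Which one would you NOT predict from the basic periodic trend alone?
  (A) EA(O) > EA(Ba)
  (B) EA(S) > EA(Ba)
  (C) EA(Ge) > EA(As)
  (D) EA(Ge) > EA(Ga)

(C)

The general trend: electron affinity increases across a period and decreases down a group.
(A) O (period 2, group 16) vs Ba (period 6, group 2): the stated order agrees with the simple trend.
(B) S (period 3, group 16) vs Ba (period 6, group 2): the stated order agrees with the simple trend.
(C) Ge (period 4, group 14) vs As (period 4, group 15): the stated order contradicts the simple trend.
(D) Ge (period 4, group 14) vs Ga (period 4, group 13): the stated order agrees with the simple trend.
The exception is (C): adding an electron to As's half-filled 4p³ is unfavourable, so Ge (4p²) has the more exothermic EA.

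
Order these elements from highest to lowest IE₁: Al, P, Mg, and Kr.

First ionization energy rises across a period (greater Z_eff holds electrons more tightly) and falls down a group (valence electrons are farther from the nucleus).
Neither a single period nor a single group — weigh both effects.
Mg > Al: this pair runs against the simple trend — see the exception note.
P > Mg: P lies to the right of Mg in period 3, so the across-period effect alone puts P higher.
Kr > P: period and group pull opposite ways; the across-period shift dominates (1351 vs 1012 kJ/mol).
Note the exception: Mg has a higher first ionization energy than Al, contrary to the simple trend — Al's single 3p electron is easier to remove than one from Mg's filled 3s².
Tabulated first ionization energy (kJ/mol): Mg 738, Al 578, P 1012, Kr 1351.
So from highest to lowest: Kr > P > Mg > Al.

Kr > P > Mg > Al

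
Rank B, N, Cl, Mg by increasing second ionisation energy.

Mg < Cl < B < N

The second ionization energy removes an electron from the +1 ion. For each element: B⁺ still has 2 valence electrons; N⁺ still has 4 valence electrons; Cl⁺ still has 6 valence electrons; Mg⁺ still has 1 valence electron.
All are still removing valence electrons, so compare the +1 ions as you would atoms: IE_2 generally rises across a period (higher Z_eff) and falls down a group (larger shell), subject to the usual subshell exceptions.
Valence configurations: B⁺ [He]2s², N⁺ [He]2s²2p², Cl⁺ [Ne]3s²3p⁴, Mg⁺ [Ne]3s¹.
Tabulated IE_2 (kJ/mol): B 2427, N 2856, Cl 2298, Mg 1451.
Putting it together, IE_2: Mg < Cl < B < N.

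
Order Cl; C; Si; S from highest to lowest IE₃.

C, Cl, S, Si

After 2 electrons have been removed, what remains? Cl²⁺ still has 5 valence electrons; C²⁺ still has 2 valence electrons; Si²⁺ still has 2 valence electrons; S²⁺ still has 4 valence electrons.
All are still removing valence electrons, so compare the +2 ions as you would atoms: IE_3 generally rises across a period (higher Z_eff) and falls down a group (larger shell), subject to the usual subshell exceptions.
Valence configurations: Cl²⁺ [Ne]3s²3p³, C²⁺ [He]2s², Si²⁺ [Ne]3s², S²⁺ [Ne]3s²3p².
The numbers (kJ/mol): Cl 3822, C 4620, Si 3232, S 3357.
Putting it together, IE_3: Si < S < Cl < C.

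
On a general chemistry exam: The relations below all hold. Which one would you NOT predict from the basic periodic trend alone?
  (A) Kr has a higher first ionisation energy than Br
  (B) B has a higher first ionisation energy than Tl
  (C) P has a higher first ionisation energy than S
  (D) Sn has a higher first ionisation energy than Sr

(C)

The general trend: first ionisation energy increases across a period and decreases down a group.
(A) Kr (period 4, group 18) vs Br (period 4, group 17): the stated order agrees with the simple trend.
(B) B (period 2, group 13) vs Tl (period 6, group 13): the stated order agrees with the simple trend.
(C) P (period 3, group 15) vs S (period 3, group 16): the stated order contradicts the simple trend.
(D) Sn (period 5, group 14) vs Sr (period 5, group 2): the stated order agrees with the simple trend.
The exception is (C): S (3p⁴) ionizes more easily than half-filled P (3p³) because the paired 3p electron in S is pushed out by e⁻–e⁻ repulsion.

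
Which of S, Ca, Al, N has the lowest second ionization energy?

Consider each +1 ion: S⁺ still has 5 valence electrons; Ca⁺ still has 1 valence electron; Al⁺ still has 2 valence electrons; N⁺ still has 4 valence electrons.
All are still removing valence electrons, so compare the +1 ions as you would atoms: IE_2 generally rises across a period (higher Z_eff) and falls down a group (larger shell), subject to the usual subshell exceptions.
Valence configurations: S⁺ [Ne]3s²3p³, Ca⁺ [Ar]4s¹, Al⁺ [Ne]3s², N⁺ [He]2s²2p².
Tabulated IE_2 (kJ/mol): S 2252, Ca 1145, Al 1817, N 2856.
Hence IE_2: Ca < Al < S < N.

Ca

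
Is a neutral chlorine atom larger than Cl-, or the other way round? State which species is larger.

Cl-

Forming Cl- adds 1 electron to Cl. More electron–electron repulsion in the same shell, with unchanged nuclear charge, lets the cloud expand.
An anion is larger than its parent atom: Cl- > Cl.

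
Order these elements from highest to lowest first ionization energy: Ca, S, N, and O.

N > O > S > Ca

N is in period 2, group 15; O is in period 2, group 16; S is in period 3, group 16; Ca is in period 4, group 2.
Across a period the outer electron is held more tightly (higher IE₁); down a group it sits in a higher shell, more shielded, and comes off more easily.
These span different periods and groups, so the two trends combine.
S > Ca: relative to Ca, both the across-period and down-group shifts push S's first ionization energy up.
O > S: they share group 16; the group trend gives O the larger value.
N > O: this pair runs against the simple trend — see the exception note.
Note the exception: N has a higher first ionization energy than O, contrary to the simple trend — pairing an electron in O's 2p⁴ costs repulsion energy, so O ionizes more easily than half-filled N (2p³).
For reference (kJ/mol): N 1402, O 1314, S 1000, Ca 590.
So from highest to lowest: N > O > S > Ca.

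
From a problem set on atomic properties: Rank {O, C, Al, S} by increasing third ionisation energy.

Al < S < C < O

IE_3 is the cost of taking one more electron from the +2 cation: O²⁺ still has 4 valence electrons; C²⁺ still has 2 valence electrons; Al²⁺ still has 1 valence electron; S²⁺ still has 4 valence electrons.
All are still removing valence electrons, so compare the +2 ions as you would atoms: IE_3 generally rises across a period (higher Z_eff) and falls down a group (larger shell), subject to the usual subshell exceptions.
Valence configurations: O²⁺ [He]2s²2p², C²⁺ [He]2s², Al²⁺ [Ne]3s¹, S²⁺ [Ne]3s²3p².
The numbers (kJ/mol): O 5300, C 4620, Al 2745, S 3357.
So the third ionization energies run Al < S < C < O.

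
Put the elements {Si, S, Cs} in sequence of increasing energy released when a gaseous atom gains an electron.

Si is in period 3, group 14; S is in period 3, group 16; Cs is in period 6, group 1.
EA tends to increase across a period and decrease down a group, though the pattern is less regular than for IE or radius.
Neither a single period nor a single group — weigh both effects.
Si > Cs: both effects reinforce here, so Si is clearly the higher of the two.
S > Si: both are in period 3; the period trend gives S the larger value.
Approximate values (kJ/mol): Si 134, S 200, Cs 46.
So from lowest to highest: Cs < Si < S.

Cs, Si, S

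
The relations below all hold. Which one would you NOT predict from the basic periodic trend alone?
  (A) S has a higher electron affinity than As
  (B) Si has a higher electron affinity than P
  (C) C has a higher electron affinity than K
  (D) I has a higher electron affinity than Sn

(B)

The general trend: electron affinity increases across a period and decreases down a group.
(A) S (period 3, group 16) vs As (period 4, group 15): the stated order agrees with the simple trend.
(B) Si (period 3, group 14) vs P (period 3, group 15): the stated order contradicts the simple trend.
(C) C (period 2, group 14) vs K (period 4, group 1): the stated order agrees with the simple trend.
(D) I (period 5, group 17) vs Sn (period 5, group 14): the stated order agrees with the simple trend.
The exception is (B): adding an electron to P's half-filled 3p³ is unfavourable, so Si (3p²) has the more exothermic EA.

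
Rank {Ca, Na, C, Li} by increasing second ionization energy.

Consider each +1 ion: Ca⁺ still has 1 valence electron; Na⁺ is the bare [Ne] core; C⁺ still has 3 valence electrons; Li⁺ is the bare [He] core.
Breaking into a closed-shell core is much more expensive than removing a leftover valence electron — Na and Li have the largest IE_2 here.
Valence configurations: Ca⁺ [Ar]4s¹, C⁺ [He]2s²2p¹.
Tabulated IE_2 (kJ/mol): Ca 1145, Na 4562, C 2353, Li 7298.
Putting it together, IE_2: Ca < C < Na < Li.

Ca < C < Na < Li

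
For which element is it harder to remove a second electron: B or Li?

Li

Consider each +1 ion: B⁺ still has 2 valence electrons; Li⁺ is the bare [He] core.
Breaking into a closed-shell core is much more expensive than removing a leftover valence electron — Li has the largest IE_2 here.
Tabulated IE_2 (kJ/mol): B 2427, Li 7298.
So the second ionization energies run B < Li.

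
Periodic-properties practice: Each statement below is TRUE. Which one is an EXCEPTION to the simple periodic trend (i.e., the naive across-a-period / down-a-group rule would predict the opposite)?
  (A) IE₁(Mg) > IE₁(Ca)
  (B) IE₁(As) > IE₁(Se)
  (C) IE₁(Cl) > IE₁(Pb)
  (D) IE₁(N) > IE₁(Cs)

(B)

The general trend: IE₁ increases across a period and decreases down a group.
(A) Mg (period 3, group 2) vs Ca (period 4, group 2): the stated order agrees with the simple trend.
(B) As (period 4, group 15) vs Se (period 4, group 16): the stated order contradicts the simple trend.
(C) Cl (period 3, group 17) vs Pb (period 6, group 14): the stated order agrees with the simple trend.
(D) N (period 2, group 15) vs Cs (period 6, group 1): the stated order agrees with the simple trend.
The exception is (B): Se (4p⁴) ionizes more easily than half-filled As (4p³).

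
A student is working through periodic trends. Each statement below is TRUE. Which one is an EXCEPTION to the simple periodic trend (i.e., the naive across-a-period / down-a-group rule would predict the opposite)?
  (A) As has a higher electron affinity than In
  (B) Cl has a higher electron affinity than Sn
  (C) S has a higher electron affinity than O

(C)

The general trend: electron affinity increases across a period and decreases down a group.
(A) As (period 4, group 15) vs In (period 5, group 13): the stated order agrees with the simple trend.
(B) Cl (period 3, group 17) vs Sn (period 5, group 14): the stated order agrees with the simple trend.
(C) S (period 3, group 16) vs O (period 2, group 16): the stated order contradicts the simple trend.
The exception is (C): the compact 2p subshell of O repels the added electron more than S's larger 3p does.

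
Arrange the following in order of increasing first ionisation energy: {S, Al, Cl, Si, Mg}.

Al, Mg, Si, S, Cl

Mg is in period 3, group 2; Al is in period 3, group 13; Si is in period 3, group 14; S is in period 3, group 16; Cl is in period 3, group 17.
IE₁ increases left→right with effective nuclear charge and decreases top→bottom as the valence shell moves farther out.
All lie in period 3; the across-period trend (first ionization energy increases left to right) applies, with the exception below.
Note the exception: Mg has a higher first ionization energy than Al, contrary to the simple trend — Al's single 3p electron is easier to remove than one from Mg's filled 3s².
For reference (kJ/mol): Mg 738, Al 578, Si 786, S 1000, Cl 1251.
So from lowest to highest: Al < Mg < Si < S < Cl.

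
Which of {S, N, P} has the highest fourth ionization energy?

After 3 electrons have been removed, what remains? S³⁺ still has 3 valence electrons; N³⁺ still has 2 valence electrons; P³⁺ still has 2 valence electrons.
All are still removing valence electrons, so compare the +3 ions as you would atoms: IE_4 generally rises across a period (higher Z_eff) and falls down a group (larger shell), subject to the usual subshell exceptions.
Valence configurations: S³⁺ [Ne]3s²3p¹, N³⁺ [He]2s², P³⁺ [Ne]3s².
S³⁺ loses a lone 3p electron whereas P³⁺ must break into a filled 3s² pair, so IE_4(P) > IE_4(S) even though S has the higher nuclear charge.
Approximate IE_4 values (kJ/mol): S 4556, N 7475, P 4964.
Hence IE_4: S < P < N.

N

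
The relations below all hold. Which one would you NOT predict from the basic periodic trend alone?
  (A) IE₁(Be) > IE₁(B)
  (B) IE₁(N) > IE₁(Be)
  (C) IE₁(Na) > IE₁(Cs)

(A)

The general trend: first ionization energy increases across a period and decreases down a group.
(A) Be (period 2, group 2) vs B (period 2, group 13): the stated order contradicts the simple trend.
(B) N (period 2, group 15) vs Be (period 2, group 2): the stated order agrees with the simple trend.
(C) Na (period 3, group 1) vs Cs (period 6, group 1): the stated order agrees with the simple trend.
The exception is (A): removing B's lone 2p electron is easier than breaking Be's filled 2s².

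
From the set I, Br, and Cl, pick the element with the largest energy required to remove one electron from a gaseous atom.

Cl

Cl is in period 3, group 17; Br is in period 4, group 17; I is in period 5, group 17.
IE₁ increases left→right with effective nuclear charge and decreases top→bottom as the valence shell moves farther out.
All are in group 17, so first ionization energy increases up the group.
The largest energy required to remove one electron from a gaseous atom among these belongs to Cl.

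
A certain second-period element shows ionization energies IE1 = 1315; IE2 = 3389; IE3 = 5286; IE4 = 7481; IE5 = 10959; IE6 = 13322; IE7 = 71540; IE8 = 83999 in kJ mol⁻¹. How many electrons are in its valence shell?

Look for the largest jump between consecutive ionization energies: IE7/IE6 ≈ 5.4, far larger than any earlier ratio.
That jump marks the point where a core electron is being removed. So the atom has 6 valence electrons.

6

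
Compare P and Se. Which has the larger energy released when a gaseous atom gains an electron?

Se

P is in period 3, group 15; Se is in period 4, group 16.
Electron affinity generally becomes more exothermic across a period toward the halogens and less exothermic down a group.
These span different periods and groups, so the two trends combine.
Se > P: period and group pull opposite ways; the across-period shift dominates (195 vs 72 kJ/mol).
For reference (kJ/mol): P 72, Se 195.
So Se has the larger energy released when a gaseous atom gains an electron (Se > P).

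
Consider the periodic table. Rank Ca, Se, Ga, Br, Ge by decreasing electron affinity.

EA tends to increase across a period and decrease down a group, though the pattern is less regular than for IE or radius.
All lie in period 4, so electron affinity increases left to right.
So from highest to lowest: Br > Se > Ge > Ga > Ca.

Br, Se, Ge, Ga, Ca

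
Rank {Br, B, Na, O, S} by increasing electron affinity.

B is in period 2, group 13; O is in period 2, group 16; Na is in period 3, group 1; S is in period 3, group 16; Br is in period 4, group 17.
Electron affinity generally becomes more exothermic across a period toward the halogens and less exothermic down a group.
Here both period and group differ, so the two effects have to be weighed against each other.
Na > B: this pair runs against the simple trend — see the exception note.
O > Na: both effects reinforce here, so O is clearly the higher of the two.
S > O: this pair runs against the simple trend — see the exception note.
Br > S: period and group pull opposite ways; the across-period shift dominates (325 vs 200 kJ/mol).
Note the exception: Na has a higher electron affinity than B, contrary to the simple trend — B's ns²np¹ configuration gives only a small electron affinity — the sparsely filled np subshell binds an added electron weakly.
Note the exception: S has a higher electron affinity than O, contrary to the simple trend — the compact 2p subshell of O repels the added electron more than S's larger 3p does.
Tabulated electron affinity (kJ/mol): B 27, O 141, Na 53, S 200, Br 325.
So from lowest to highest: B < Na < O < S < Br.

B < Na < O < S < Br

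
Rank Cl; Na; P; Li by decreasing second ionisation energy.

After 1 electron has been removed, what remains? Cl⁺ still has 6 valence electrons; Na⁺ is the bare [Ne] core; P⁺ still has 4 valence electrons; Li⁺ is the bare [He] core.
Core electrons are held far more tightly than valence electrons, so Na and Li top the IE_2 order.
Valence configurations: Cl⁺ [Ne]3s²3p⁴, P⁺ [Ne]3s²3p².
Approximate IE_2 values (kJ/mol): Cl 2298, Na 4562, P 1907, Li 7298.
Hence IE_2: P < Cl < Na < Li.

Li > Na > Cl > P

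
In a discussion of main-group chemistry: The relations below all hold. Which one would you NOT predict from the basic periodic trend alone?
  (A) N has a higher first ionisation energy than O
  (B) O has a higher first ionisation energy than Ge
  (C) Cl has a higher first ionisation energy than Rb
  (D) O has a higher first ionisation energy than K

(A)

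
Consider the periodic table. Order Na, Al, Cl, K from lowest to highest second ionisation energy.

Al < Cl < K < Na

The second ionization energy removes an electron from the +1 ion. For each element: Na⁺ is the bare [Ne] core; Al⁺ still has 2 valence electrons; Cl⁺ still has 6 valence electrons; K⁺ is the bare [Ar] core.
Core electrons are held far more tightly than valence electrons, so K and Na top the IE_2 order.
Valence configurations: Al⁺ [Ne]3s², Cl⁺ [Ne]3s²3p⁴.
Tabulated IE_2 (kJ/mol): Na 4562, Al 1817, Cl 2298, K 3052.
Overall IE_2 order: Al < Cl < K < Na.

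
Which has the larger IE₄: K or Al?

Al

IE_4 is the cost of taking one more electron from the +3 cation: K³⁺ is already 2 electrons into the core; Al³⁺ is the bare [Ne] core.
All of these are removing an electron from a noble-gas core or deeper; the smaller core (lower principal quantum number) is held far more tightly, and within a period the higher nuclear charge binds the same core more tightly.
The numbers (kJ/mol): K 5877, Al 11577.
Putting it together, IE_4: K < Al.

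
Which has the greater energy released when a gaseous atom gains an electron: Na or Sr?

Na is in period 3, group 1; Sr is in period 5, group 2.
Atoms with high Z_eff and room in the valence shell (especially the halogens) have the most exothermic electron affinities.
These span different periods and groups, so the two trends combine.
Na > Sr: the two effects oppose for this pair; the down-group effect wins (53 vs 5 kJ/mol).
For reference (kJ/mol): Na 53, Sr 5.
So Na has the greater energy released when a gaseous atom gains an electron (Na > Sr).

Na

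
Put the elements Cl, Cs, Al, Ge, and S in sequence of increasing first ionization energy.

Cs < Al < Ge < S < Cl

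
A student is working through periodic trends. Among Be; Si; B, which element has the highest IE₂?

IE_2 is the cost of taking one more electron from the +1 cation: Be⁺ still has 1 valence electron; Si⁺ still has 3 valence electrons; B⁺ still has 2 valence electrons.
All are still removing valence electrons, so compare the +1 ions as you would atoms: IE_2 generally rises across a period (higher Z_eff) and falls down a group (larger shell), subject to the usual subshell exceptions.
Valence configurations: Be⁺ [He]2s¹, Si⁺ [Ne]3s²3p¹, B⁺ [He]2s².
The numbers (kJ/mol): Be 1757, Si 1577, B 2427.
Overall IE_2 order: Si < Be < B.

B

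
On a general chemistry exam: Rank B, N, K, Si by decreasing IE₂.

Consider each +1 ion: B⁺ still has 2 valence electrons; N⁺ still has 4 valence electrons; K⁺ is the bare [Ar] core; Si⁺ still has 3 valence electrons.
Core electrons are held far more tightly than valence electrons, so K tops the IE_2 order.
Valence configurations: B⁺ [He]2s², N⁺ [He]2s²2p², Si⁺ [Ne]3s²3p¹.
Approximate IE_2 values (kJ/mol): B 2427, N 2856, K 3052, Si 1577.
So the second ionization energies run Si < B < N < K.

K, N, B, Si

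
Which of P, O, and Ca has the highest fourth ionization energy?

IE_4 is the cost of taking one more electron from the +3 cation: P³⁺ still has 2 valence electrons; O³⁺ still has 3 valence electrons; Ca³⁺ is already 1 electron into the core.
Usually core removal costs more than valence removal, but here the competition is close: a tightly held n=2 valence electron can cost more to remove than an n=3 core electron, so the actual values have to decide it.
Valence configurations: P³⁺ [Ne]3s², O³⁺ [He]2s²2p¹.
Approximate IE_4 values (kJ/mol): P 4964, O 7469, Ca 6491.
Overall IE_4 order: P < Ca < O.

O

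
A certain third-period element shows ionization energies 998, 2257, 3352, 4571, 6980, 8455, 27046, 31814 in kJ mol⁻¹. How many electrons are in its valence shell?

6

Look for the largest jump between consecutive ionization energies: IE7/IE6 ≈ 3.2, far larger than any earlier ratio.
That jump marks the point where a core electron is being removed. So the atom has 6 valence electrons.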